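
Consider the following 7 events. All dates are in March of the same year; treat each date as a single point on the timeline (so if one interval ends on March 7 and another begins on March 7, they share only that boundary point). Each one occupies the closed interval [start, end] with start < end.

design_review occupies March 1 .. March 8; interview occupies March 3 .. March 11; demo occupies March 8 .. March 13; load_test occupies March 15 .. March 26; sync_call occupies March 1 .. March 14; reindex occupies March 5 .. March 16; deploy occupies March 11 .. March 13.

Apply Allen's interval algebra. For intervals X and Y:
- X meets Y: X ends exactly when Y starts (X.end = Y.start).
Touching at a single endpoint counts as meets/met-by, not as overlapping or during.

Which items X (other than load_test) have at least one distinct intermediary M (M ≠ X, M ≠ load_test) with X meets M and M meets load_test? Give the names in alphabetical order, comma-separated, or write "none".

Target load_test = [March 15, March 26].
Intermediaries M with M meets load_test: none.
Union: none.

none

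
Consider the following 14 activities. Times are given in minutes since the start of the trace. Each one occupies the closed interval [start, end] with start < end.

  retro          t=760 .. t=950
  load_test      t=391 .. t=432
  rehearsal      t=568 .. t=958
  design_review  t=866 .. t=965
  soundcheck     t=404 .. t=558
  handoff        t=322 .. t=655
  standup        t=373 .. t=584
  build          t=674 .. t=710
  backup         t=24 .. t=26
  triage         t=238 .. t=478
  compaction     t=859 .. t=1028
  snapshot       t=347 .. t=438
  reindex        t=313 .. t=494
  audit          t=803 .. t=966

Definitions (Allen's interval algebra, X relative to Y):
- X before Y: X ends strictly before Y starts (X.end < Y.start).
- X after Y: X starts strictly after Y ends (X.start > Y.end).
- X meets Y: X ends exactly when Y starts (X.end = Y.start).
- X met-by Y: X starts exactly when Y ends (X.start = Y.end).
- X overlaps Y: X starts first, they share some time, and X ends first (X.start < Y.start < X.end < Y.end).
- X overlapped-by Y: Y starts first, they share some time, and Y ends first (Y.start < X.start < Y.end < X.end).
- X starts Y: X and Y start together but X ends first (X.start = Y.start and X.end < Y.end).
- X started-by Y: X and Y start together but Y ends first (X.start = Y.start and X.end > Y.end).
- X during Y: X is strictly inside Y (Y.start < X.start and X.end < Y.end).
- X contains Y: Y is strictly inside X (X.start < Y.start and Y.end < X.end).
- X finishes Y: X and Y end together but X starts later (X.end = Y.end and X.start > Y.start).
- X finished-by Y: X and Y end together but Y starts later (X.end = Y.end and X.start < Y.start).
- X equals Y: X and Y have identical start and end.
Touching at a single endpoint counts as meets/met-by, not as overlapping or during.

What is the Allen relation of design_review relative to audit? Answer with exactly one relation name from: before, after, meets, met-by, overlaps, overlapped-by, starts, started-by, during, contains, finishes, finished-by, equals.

design_review = [t=866, t=965]; audit = [t=803, t=966].
Compare endpoints: design_review.start > audit.start, design_review.start < audit.end, design_review.end > audit.start, design_review.end < audit.end.
That pattern is 'during'.

during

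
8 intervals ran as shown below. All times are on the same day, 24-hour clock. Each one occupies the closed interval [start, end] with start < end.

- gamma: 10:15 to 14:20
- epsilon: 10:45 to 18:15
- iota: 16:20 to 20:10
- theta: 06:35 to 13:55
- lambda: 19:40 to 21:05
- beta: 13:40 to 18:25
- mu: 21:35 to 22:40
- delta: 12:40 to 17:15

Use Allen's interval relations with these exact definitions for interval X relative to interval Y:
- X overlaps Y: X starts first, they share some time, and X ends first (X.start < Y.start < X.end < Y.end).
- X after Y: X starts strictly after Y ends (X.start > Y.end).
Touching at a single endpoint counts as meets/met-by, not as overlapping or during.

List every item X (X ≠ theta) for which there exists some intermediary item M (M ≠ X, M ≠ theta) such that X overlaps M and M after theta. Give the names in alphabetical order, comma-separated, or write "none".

Target theta = [06:35, 13:55].
Intermediaries M with M after theta: iota, lambda, mu.
Via iota — items with X overlaps iota: beta, delta, epsilon.
Via lambda — items with X overlaps lambda: iota.
Via mu — items with X overlaps mu: none.
Union: beta, delta, epsilon, iota.

beta, delta, epsilon, iota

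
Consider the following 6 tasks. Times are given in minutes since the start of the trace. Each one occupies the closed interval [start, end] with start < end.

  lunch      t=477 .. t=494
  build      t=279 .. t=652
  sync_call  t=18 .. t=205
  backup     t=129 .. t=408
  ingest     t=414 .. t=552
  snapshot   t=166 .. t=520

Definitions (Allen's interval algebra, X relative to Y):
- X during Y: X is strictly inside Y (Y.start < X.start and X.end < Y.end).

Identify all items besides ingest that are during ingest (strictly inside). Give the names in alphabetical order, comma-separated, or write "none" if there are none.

Target ingest = [t=414, t=552].
backup [t=129, t=408] → before → no.
build [t=279, t=652] → contains → no.
lunch [t=477, t=494] → during → yes.
snapshot [t=166, t=520] → overlaps → no.
sync_call [t=18, t=205] → before → no.
Result: lunch.

lunch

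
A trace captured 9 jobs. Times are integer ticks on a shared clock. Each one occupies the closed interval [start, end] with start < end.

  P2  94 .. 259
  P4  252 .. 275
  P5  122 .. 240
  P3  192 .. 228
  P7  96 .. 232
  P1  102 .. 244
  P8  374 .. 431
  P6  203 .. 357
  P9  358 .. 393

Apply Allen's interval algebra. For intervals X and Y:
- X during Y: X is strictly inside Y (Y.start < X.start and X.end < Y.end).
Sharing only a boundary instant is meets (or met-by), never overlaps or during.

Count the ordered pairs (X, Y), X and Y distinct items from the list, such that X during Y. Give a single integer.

Checking all 72 ordered pairs for relation 'during'; matching pairs in alphabetical order:
(P1, P2): P1 during P2 ✓
(P3, P1): P3 during P1 ✓
(P3, P2): P3 during P2 ✓
(P3, P5): P3 during P5 ✓
(P3, P7): P3 during P7 ✓
(P4, P6): P4 during P6 ✓
(P5, P1): P5 during P1 ✓
(P5, P2): P5 during P2 ✓
(P7, P2): P7 during P2 ✓
Count: 9.

9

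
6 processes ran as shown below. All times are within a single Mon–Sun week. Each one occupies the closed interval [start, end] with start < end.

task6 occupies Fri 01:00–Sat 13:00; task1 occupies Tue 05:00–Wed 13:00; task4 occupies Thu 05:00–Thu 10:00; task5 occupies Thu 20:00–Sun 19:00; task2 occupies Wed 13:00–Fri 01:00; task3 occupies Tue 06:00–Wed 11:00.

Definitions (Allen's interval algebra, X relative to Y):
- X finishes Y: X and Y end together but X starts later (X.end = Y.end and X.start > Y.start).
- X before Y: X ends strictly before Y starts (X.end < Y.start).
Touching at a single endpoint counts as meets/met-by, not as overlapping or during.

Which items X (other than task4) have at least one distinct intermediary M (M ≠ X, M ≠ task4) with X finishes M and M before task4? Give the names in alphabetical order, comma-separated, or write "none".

Target task4 = [Thu 05:00, Thu 10:00].
Intermediaries M with M before task4: task1, task3.
Via task1 — items with X finishes task1: none.
Via task3 — items with X finishes task3: none.
Union: none.

none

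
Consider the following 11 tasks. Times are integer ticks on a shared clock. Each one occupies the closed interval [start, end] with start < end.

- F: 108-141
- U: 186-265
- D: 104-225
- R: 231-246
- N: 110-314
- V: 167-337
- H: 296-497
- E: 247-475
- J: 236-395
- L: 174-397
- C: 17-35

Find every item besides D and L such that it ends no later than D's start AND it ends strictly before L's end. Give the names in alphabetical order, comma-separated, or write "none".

C

Conditions: its end is no later than D's start (X.end <= 104) AND its end is strictly before L's end (X.end < 397).
C: end 35 <= 104? ✓; end 35 < 397? ✓ → yes.
E: end 475 <= 104? ✗; end 475 < 397? ✗ → no.
F: end 141 <= 104? ✗; end 141 < 397? ✓ → no.
H: end 497 <= 104? ✗; end 497 < 397? ✗ → no.
J: end 395 <= 104? ✗; end 395 < 397? ✓ → no.
N: end 314 <= 104? ✗; end 314 < 397? ✓ → no.
R: end 246 <= 104? ✗; end 246 < 397? ✓ → no.
U: end 265 <= 104? ✗; end 265 < 397? ✓ → no.
V: end 337 <= 104? ✗; end 337 < 397? ✓ → no.
Result: C.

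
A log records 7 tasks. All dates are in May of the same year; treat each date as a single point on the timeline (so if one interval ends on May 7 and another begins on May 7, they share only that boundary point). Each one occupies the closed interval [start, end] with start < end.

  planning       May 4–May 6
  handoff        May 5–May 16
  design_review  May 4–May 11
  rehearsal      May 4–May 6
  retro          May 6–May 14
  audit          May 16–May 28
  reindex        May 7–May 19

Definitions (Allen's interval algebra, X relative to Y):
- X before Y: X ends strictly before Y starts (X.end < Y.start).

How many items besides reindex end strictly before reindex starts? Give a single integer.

Target reindex = [May 7, May 19].
audit [May 16, May 28] → overlapped-by → no.
design_review [May 4, May 11] → overlaps → no.
handoff [May 5, May 16] → overlaps → no.
planning [May 4, May 6] → before → counts.
rehearsal [May 4, May 6] → before → counts.
retro [May 6, May 14] → overlaps → no.
Total: 2.

2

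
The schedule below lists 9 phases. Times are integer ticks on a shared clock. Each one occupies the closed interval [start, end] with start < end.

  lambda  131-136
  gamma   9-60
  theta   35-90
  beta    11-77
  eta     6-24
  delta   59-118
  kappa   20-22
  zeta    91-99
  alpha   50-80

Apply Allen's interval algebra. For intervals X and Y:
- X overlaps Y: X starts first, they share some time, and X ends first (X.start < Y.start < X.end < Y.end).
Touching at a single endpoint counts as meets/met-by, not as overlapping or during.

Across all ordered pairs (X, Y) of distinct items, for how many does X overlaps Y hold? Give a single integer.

11

Checking all 72 ordered pairs for relation 'overlaps'; matching pairs in alphabetical order:
(alpha, delta): alpha overlaps delta ✓
(beta, alpha): beta overlaps alpha ✓
(beta, delta): beta overlaps delta ✓
(beta, theta): beta overlaps theta ✓
(eta, beta): eta overlaps beta ✓
(eta, gamma): eta overlaps gamma ✓
(gamma, alpha): gamma overlaps alpha ✓
(gamma, beta): gamma overlaps beta ✓
(gamma, delta): gamma overlaps delta ✓
(gamma, theta): gamma overlaps theta ✓
(theta, delta): theta overlaps delta ✓
Count: 11.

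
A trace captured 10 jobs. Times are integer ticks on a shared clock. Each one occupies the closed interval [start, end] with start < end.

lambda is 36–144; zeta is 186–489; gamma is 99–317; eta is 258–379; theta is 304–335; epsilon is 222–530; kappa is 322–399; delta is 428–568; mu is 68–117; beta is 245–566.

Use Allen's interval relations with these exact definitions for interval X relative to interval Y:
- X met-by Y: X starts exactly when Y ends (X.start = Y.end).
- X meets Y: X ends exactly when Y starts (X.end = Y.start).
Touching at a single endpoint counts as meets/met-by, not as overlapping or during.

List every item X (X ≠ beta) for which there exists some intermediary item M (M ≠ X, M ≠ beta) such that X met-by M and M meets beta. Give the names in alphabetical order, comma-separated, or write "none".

none

Target beta = [245, 566].
Intermediaries M with M meets beta: none.
Union: none.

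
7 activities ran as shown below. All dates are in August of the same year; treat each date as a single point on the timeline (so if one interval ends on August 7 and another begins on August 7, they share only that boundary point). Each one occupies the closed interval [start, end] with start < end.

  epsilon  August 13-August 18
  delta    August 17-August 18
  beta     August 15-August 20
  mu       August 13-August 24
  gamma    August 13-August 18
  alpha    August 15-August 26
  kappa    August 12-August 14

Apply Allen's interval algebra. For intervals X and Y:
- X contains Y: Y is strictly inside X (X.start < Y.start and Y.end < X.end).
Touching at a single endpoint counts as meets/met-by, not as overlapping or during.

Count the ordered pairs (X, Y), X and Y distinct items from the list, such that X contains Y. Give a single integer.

Checking all 42 ordered pairs for relation 'contains'; matching pairs in alphabetical order:
(alpha, delta): alpha contains delta ✓
(beta, delta): beta contains delta ✓
(mu, beta): mu contains beta ✓
(mu, delta): mu contains delta ✓
Count: 4.

4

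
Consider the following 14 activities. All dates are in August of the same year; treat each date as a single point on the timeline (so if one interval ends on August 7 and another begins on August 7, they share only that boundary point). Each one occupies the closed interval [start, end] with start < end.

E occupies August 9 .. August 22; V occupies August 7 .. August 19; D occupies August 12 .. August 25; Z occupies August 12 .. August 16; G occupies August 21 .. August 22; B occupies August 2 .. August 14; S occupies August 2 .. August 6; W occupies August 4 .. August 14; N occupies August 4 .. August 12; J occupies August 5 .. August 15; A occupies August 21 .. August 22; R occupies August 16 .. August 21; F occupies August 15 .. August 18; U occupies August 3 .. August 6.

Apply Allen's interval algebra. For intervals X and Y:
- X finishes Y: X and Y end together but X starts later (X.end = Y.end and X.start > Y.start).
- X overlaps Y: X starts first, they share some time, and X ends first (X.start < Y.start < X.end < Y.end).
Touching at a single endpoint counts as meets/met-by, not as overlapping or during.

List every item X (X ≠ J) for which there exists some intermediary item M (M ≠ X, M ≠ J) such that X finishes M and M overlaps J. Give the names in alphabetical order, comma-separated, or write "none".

U, W

Target J = [August 5, August 15].
Intermediaries M with M overlaps J: B, N, S, U, W.
Via B — items with X finishes B: W.
Via N — items with X finishes N: none.
Via S — items with X finishes S: U.
Via U — items with X finishes U: none.
Via W — items with X finishes W: none.
Union: U, W.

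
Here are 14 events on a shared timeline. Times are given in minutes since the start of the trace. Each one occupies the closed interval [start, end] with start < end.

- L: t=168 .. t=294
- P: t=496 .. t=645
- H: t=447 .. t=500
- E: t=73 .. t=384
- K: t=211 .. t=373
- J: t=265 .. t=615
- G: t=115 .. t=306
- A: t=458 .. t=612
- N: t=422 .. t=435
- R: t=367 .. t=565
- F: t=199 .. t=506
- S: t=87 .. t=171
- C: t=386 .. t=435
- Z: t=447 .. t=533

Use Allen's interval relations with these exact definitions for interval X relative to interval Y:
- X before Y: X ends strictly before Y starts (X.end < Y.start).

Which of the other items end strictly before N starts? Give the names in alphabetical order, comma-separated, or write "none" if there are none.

E, G, K, L, S

Target N = [t=422, t=435].
A [t=458, t=612] → after → no.
C [t=386, t=435] → finished-by → no.
E [t=73, t=384] → before → yes.
F [t=199, t=506] → contains → no.
G [t=115, t=306] → before → yes.
H [t=447, t=500] → after → no.
J [t=265, t=615] → contains → no.
K [t=211, t=373] → before → yes.
L [t=168, t=294] → before → yes.
P [t=496, t=645] → after → no.
R [t=367, t=565] → contains → no.
S [t=87, t=171] → before → yes.
Z [t=447, t=533] → after → no.
Result: E, G, K, L, S.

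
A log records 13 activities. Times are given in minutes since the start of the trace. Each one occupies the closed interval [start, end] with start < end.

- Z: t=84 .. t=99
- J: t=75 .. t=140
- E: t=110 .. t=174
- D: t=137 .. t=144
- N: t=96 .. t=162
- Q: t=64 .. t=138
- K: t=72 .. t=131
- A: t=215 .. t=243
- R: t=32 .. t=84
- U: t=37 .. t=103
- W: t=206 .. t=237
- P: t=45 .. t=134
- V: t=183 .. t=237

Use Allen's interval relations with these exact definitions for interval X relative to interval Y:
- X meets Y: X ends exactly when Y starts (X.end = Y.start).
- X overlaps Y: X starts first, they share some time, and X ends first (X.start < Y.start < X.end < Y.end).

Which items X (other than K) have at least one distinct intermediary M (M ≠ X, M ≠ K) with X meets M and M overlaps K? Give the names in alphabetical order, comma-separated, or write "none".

Target K = [t=72, t=131].
Intermediaries M with M overlaps K: R, U.
Via R — items with X meets R: none.
Via U — items with X meets U: none.
Union: none.

none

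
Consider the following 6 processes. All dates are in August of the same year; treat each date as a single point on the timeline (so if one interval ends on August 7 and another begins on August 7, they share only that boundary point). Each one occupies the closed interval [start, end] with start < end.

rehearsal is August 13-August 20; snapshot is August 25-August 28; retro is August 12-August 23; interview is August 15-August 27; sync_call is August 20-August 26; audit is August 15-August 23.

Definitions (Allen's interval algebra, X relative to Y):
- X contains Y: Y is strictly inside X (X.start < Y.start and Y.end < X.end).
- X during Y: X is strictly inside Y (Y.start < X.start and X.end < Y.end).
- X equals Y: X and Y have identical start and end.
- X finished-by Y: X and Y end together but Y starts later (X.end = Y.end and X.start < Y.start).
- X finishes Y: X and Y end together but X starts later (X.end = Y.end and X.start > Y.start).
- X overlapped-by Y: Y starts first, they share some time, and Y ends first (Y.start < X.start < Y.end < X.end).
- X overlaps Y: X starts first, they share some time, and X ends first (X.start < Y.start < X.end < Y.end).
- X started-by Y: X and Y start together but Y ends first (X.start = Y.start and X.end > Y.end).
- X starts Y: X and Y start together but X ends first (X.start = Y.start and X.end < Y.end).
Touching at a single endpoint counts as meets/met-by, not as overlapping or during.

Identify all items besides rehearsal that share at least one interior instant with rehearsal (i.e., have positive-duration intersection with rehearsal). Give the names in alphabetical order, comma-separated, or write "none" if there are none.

audit, interview, retro

Target rehearsal = [August 13, August 20].
audit [August 15, August 23] → overlapped-by → yes.
interview [August 15, August 27] → overlapped-by → yes.
retro [August 12, August 23] → contains → yes.
snapshot [August 25, August 28] → after → no.
sync_call [August 20, August 26] → met-by → no.
Result: audit, interview, retro.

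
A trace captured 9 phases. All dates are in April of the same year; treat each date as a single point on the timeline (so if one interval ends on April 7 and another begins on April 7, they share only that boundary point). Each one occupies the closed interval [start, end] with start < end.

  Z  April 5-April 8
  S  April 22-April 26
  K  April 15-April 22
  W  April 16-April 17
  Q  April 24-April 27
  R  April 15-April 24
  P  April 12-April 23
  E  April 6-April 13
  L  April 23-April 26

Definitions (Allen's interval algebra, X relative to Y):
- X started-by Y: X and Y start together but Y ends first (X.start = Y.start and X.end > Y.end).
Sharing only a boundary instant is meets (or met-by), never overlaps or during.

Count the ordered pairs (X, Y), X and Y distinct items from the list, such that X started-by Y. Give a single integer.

1

Checking all 72 ordered pairs for relation 'started-by'; matching pairs in alphabetical order:
(R, K): R started-by K ✓
Count: 1.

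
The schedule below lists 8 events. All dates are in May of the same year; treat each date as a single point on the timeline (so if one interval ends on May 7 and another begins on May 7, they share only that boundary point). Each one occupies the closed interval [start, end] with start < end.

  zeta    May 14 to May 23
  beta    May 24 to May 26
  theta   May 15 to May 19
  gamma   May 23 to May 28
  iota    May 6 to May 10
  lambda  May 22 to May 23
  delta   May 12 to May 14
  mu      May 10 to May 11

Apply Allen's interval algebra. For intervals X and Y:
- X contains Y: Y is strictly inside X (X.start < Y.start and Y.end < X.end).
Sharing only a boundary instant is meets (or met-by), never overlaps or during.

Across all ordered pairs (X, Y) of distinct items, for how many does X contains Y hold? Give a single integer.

Checking all 56 ordered pairs for relation 'contains'; matching pairs in alphabetical order:
(gamma, beta): gamma contains beta ✓
(zeta, theta): zeta contains theta ✓
Count: 2.

2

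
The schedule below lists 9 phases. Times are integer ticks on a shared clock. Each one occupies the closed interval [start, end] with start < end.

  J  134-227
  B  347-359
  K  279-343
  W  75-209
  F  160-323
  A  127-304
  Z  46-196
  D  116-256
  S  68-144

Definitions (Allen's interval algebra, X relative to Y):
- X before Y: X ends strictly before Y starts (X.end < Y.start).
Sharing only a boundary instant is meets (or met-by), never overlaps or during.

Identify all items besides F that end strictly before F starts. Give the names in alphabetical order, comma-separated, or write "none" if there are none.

Target F = [160, 323].
A [127, 304] → overlaps → no.
B [347, 359] → after → no.
D [116, 256] → overlaps → no.
J [134, 227] → overlaps → no.
K [279, 343] → overlapped-by → no.
S [68, 144] → before → yes.
W [75, 209] → overlaps → no.
Z [46, 196] → overlaps → no.
Result: S.

S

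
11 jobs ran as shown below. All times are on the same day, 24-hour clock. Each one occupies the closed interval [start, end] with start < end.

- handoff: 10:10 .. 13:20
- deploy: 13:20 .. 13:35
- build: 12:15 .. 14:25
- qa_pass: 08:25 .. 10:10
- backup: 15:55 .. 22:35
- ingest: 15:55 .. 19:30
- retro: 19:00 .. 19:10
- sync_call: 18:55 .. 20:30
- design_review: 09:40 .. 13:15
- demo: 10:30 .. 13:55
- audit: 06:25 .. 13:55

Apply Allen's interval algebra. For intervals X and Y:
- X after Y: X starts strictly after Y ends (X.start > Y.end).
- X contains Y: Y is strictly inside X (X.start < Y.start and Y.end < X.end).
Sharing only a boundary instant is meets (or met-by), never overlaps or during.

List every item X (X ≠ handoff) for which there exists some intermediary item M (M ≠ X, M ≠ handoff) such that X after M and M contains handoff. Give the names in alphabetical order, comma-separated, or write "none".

backup, ingest, retro, sync_call

Target handoff = [10:10, 13:20].
Intermediaries M with M contains handoff: audit.
Via audit — items with X after audit: backup, ingest, retro, sync_call.
Union: backup, ingest, retro, sync_call.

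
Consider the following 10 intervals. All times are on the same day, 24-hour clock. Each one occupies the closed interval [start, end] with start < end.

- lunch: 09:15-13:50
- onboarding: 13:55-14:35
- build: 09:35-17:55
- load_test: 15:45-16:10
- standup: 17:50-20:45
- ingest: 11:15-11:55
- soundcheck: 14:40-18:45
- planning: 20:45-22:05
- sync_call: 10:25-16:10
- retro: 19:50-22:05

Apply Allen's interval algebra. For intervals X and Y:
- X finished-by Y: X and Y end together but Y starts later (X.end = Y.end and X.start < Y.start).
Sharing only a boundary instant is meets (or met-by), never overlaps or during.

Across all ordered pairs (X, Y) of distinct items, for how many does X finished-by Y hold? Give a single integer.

Checking all 90 ordered pairs for relation 'finished-by'; matching pairs in alphabetical order:
(retro, planning): retro finished-by planning ✓
(sync_call, load_test): sync_call finished-by load_test ✓
Count: 2.

2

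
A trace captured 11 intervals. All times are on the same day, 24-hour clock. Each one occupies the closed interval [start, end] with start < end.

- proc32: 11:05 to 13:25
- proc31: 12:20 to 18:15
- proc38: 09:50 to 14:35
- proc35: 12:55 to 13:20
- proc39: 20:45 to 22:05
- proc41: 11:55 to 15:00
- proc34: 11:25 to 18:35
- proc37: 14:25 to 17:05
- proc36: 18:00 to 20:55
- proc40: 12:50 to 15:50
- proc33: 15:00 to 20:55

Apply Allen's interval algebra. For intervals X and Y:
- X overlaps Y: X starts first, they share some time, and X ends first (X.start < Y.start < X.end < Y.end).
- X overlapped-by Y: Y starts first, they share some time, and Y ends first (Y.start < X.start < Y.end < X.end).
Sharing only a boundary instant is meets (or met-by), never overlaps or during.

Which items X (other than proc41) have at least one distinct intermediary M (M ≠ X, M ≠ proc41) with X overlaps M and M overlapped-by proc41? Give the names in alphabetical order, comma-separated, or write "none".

proc32, proc38, proc40

Target proc41 = [11:55, 15:00].
Intermediaries M with M overlapped-by proc41: proc31, proc37, proc40.
Via proc31 — items with X overlaps proc31: proc32, proc38.
Via proc37 — items with X overlaps proc37: proc38, proc40.
Via proc40 — items with X overlaps proc40: proc32, proc38.
Union: proc32, proc38, proc40.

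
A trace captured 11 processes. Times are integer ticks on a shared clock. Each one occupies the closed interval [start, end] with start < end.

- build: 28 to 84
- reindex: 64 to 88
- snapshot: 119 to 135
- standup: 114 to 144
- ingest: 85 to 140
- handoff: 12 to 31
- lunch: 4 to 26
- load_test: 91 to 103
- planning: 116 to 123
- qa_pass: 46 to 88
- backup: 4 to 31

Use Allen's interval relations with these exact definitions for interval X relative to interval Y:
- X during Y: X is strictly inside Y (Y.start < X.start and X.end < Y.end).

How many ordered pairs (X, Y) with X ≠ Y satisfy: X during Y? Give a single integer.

Checking all 110 ordered pairs for relation 'during'; matching pairs in alphabetical order:
(load_test, ingest): load_test during ingest ✓
(planning, ingest): planning during ingest ✓
(planning, standup): planning during standup ✓
(snapshot, ingest): snapshot during ingest ✓
(snapshot, standup): snapshot during standup ✓
Count: 5.

5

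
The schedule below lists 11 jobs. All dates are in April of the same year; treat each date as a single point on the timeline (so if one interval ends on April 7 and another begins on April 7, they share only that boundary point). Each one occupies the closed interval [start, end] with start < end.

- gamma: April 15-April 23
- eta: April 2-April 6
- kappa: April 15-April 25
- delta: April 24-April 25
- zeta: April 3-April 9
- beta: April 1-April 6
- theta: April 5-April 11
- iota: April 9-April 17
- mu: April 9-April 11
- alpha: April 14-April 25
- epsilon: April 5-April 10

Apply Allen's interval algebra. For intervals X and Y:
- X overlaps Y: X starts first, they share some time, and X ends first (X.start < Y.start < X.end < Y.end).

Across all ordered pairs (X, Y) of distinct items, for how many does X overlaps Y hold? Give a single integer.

14

Checking all 110 ordered pairs for relation 'overlaps'; matching pairs in alphabetical order:
(beta, epsilon): beta overlaps epsilon ✓
(beta, theta): beta overlaps theta ✓
(beta, zeta): beta overlaps zeta ✓
(epsilon, iota): epsilon overlaps iota ✓
(epsilon, mu): epsilon overlaps mu ✓
(eta, epsilon): eta overlaps epsilon ✓
(eta, theta): eta overlaps theta ✓
(eta, zeta): eta overlaps zeta ✓
(iota, alpha): iota overlaps alpha ✓
(iota, gamma): iota overlaps gamma ✓
(iota, kappa): iota overlaps kappa ✓
(theta, iota): theta overlaps iota ✓
(zeta, epsilon): zeta overlaps epsilon ✓
(zeta, theta): zeta overlaps theta ✓
Count: 14.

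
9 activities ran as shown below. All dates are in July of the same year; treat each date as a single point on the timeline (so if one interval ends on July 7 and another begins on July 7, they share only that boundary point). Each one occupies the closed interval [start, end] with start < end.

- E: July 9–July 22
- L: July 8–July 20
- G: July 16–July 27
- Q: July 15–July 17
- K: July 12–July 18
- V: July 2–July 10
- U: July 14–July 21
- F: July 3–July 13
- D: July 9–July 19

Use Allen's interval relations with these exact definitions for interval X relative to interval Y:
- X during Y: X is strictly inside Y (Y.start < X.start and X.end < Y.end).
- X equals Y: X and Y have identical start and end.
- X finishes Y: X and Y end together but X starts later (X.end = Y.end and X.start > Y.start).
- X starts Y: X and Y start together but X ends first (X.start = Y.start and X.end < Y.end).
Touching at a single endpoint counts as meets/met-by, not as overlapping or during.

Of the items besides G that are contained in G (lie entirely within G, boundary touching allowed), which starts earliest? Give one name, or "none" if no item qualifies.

Target G = [July 16, July 27].
D [July 9, July 19] → overlaps → excluded.
E [July 9, July 22] → overlaps → excluded.
F [July 3, July 13] → before → excluded.
K [July 12, July 18] → overlaps → excluded.
L [July 8, July 20] → overlaps → excluded.
Q [July 15, July 17] → overlaps → excluded.
U [July 14, July 21] → overlaps → excluded.
V [July 2, July 10] → before → excluded.
No candidates → none.

none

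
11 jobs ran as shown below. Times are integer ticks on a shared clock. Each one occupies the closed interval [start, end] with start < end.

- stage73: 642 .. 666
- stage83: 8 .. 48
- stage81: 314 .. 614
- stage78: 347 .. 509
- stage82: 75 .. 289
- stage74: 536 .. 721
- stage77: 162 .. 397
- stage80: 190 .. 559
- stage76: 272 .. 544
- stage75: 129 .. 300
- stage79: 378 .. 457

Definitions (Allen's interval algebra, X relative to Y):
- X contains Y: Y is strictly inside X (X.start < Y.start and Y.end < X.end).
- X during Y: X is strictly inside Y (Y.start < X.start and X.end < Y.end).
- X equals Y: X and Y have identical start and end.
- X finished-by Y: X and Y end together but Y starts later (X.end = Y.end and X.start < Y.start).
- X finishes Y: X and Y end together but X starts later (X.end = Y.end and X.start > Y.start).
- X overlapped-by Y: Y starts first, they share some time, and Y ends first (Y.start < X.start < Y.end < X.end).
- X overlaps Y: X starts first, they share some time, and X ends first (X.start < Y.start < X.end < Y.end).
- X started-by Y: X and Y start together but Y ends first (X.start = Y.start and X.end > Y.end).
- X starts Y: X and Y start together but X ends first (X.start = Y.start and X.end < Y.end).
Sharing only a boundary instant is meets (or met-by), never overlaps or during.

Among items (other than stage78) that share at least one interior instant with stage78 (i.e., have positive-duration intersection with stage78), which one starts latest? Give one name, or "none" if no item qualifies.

stage79

Target stage78 = [347, 509].
stage73 [642, 666] → after → excluded.
stage74 [536, 721] → after → excluded.
stage75 [129, 300] → before → excluded.
stage76 [272, 544] → contains → candidate.
stage77 [162, 397] → overlaps → candidate.
stage79 [378, 457] → during → candidate.
stage80 [190, 559] → contains → candidate.
stage81 [314, 614] → contains → candidate.
stage82 [75, 289] → before → excluded.
stage83 [8, 48] → before → excluded.
Among candidates, latest start is 378 → stage79.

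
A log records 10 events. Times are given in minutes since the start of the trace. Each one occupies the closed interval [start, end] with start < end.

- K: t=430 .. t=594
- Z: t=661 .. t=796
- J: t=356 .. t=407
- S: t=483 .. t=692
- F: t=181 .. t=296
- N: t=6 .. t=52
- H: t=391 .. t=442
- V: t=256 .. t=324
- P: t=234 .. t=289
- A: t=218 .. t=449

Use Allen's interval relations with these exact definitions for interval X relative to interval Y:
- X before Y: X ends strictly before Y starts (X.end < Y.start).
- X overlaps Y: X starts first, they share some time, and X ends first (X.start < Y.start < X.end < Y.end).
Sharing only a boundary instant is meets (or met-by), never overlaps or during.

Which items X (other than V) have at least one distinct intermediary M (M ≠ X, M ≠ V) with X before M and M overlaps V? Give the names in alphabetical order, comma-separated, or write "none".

N

Target V = [t=256, t=324].
Intermediaries M with M overlaps V: F, P.
Via F — items with X before F: N.
Via P — items with X before P: N.
Union: N.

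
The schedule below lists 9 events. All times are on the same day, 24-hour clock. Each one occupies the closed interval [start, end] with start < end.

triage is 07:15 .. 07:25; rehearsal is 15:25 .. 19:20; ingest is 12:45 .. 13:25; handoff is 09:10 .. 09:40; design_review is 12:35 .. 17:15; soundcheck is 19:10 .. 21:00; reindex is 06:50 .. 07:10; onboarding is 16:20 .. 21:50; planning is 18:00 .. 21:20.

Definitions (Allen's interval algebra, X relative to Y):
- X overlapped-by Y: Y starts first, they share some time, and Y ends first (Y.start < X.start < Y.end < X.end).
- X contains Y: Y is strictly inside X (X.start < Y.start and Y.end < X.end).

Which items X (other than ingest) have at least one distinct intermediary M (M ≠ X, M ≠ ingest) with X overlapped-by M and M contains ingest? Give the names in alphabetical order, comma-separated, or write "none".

onboarding, rehearsal

Target ingest = [12:45, 13:25].
Intermediaries M with M contains ingest: design_review.
Via design_review — items with X overlapped-by design_review: onboarding, rehearsal.
Union: onboarding, rehearsal.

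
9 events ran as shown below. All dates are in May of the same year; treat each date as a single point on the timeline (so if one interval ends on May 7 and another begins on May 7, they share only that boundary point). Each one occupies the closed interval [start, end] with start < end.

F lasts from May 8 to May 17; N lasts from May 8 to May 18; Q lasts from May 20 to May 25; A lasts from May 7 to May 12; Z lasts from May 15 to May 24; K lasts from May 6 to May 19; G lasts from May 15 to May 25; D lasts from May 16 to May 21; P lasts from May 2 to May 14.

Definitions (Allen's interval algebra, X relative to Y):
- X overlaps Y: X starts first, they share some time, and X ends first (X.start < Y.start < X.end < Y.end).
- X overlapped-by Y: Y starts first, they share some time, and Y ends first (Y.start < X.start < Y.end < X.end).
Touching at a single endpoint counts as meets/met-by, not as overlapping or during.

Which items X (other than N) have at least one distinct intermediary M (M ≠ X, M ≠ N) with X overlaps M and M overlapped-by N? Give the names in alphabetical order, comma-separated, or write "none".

Target N = [May 8, May 18].
Intermediaries M with M overlapped-by N: D, G, Z.
Via D — items with X overlaps D: F, K.
Via G — items with X overlaps G: F, K.
Via Z — items with X overlaps Z: F, K.
Union: F, K.

F, K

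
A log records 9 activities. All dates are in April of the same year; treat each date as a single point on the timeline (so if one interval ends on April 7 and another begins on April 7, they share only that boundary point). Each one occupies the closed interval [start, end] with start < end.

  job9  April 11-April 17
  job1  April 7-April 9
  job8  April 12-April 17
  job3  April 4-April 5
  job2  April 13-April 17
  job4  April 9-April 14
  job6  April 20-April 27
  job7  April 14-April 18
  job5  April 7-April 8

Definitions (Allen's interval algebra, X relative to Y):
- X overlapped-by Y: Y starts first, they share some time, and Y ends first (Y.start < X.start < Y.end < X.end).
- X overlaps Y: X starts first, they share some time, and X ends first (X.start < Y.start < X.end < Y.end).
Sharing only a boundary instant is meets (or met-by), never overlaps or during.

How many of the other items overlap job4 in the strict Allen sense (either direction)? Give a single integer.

Target job4 = [April 9, April 14].
job1 [April 7, April 9] → meets → no.
job2 [April 13, April 17] → overlapped-by → counts.
job3 [April 4, April 5] → before → no.
job5 [April 7, April 8] → before → no.
job6 [April 20, April 27] → after → no.
job7 [April 14, April 18] → met-by → no.
job8 [April 12, April 17] → overlapped-by → counts.
job9 [April 11, April 17] → overlapped-by → counts.
Total: 3.

3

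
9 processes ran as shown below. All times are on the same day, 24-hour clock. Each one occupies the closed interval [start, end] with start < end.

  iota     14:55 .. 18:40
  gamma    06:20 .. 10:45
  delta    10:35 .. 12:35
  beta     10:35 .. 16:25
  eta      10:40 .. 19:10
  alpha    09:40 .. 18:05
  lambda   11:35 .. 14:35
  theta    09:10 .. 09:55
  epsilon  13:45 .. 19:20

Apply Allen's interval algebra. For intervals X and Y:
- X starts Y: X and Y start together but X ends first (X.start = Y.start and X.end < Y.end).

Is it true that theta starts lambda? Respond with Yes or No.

No

theta = [09:10, 09:55], lambda = [11:35, 14:35].
Actual relation of theta to lambda: before.
Asked whether 'starts' holds → No.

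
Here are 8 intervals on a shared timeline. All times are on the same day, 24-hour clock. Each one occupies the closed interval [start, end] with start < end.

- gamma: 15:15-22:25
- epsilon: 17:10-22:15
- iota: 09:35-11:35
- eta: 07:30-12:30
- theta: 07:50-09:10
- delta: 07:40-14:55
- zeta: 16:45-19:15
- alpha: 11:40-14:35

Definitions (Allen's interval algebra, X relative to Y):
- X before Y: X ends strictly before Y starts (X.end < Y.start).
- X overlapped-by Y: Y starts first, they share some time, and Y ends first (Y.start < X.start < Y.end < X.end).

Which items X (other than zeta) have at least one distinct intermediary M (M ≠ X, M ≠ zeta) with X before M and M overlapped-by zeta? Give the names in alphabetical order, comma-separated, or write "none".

Target zeta = [16:45, 19:15].
Intermediaries M with M overlapped-by zeta: epsilon.
Via epsilon — items with X before epsilon: alpha, delta, eta, iota, theta.
Union: alpha, delta, eta, iota, theta.

alpha, delta, eta, iota, theta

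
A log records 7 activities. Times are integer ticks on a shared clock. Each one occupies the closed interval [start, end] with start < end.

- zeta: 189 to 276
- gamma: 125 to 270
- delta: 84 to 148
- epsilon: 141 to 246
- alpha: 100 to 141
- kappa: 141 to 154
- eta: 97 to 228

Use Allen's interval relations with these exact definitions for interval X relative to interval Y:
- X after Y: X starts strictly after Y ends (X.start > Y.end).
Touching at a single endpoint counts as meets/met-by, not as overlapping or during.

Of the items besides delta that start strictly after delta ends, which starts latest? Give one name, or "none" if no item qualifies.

zeta

Target delta = [84, 148].
alpha [100, 141] → during → excluded.
epsilon [141, 246] → overlapped-by → excluded.
eta [97, 228] → overlapped-by → excluded.
gamma [125, 270] → overlapped-by → excluded.
kappa [141, 154] → overlapped-by → excluded.
zeta [189, 276] → after → candidate.
Among candidates, latest start is 189 → zeta.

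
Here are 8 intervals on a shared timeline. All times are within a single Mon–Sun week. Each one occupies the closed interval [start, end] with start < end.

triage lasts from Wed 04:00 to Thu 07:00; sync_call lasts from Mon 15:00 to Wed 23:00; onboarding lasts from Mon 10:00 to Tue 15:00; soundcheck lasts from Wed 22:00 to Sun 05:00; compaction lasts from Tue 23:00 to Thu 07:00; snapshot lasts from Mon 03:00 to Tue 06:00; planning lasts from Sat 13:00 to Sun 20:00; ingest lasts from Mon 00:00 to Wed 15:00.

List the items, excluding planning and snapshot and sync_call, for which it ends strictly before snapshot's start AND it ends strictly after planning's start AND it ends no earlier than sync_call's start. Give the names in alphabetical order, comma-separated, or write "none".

Conditions: its end is strictly before snapshot's start (X.end < Mon 03:00) AND its end is strictly after planning's start (X.end > Sat 13:00) AND its end is no earlier than sync_call's start (X.end >= Mon 15:00).
compaction: end Thu 07:00 < Mon 03:00? ✗; end Thu 07:00 > Sat 13:00? ✗; end Thu 07:00 >= Mon 15:00? ✓ → no.
ingest: end Wed 15:00 < Mon 03:00? ✗; end Wed 15:00 > Sat 13:00? ✗; end Wed 15:00 >= Mon 15:00? ✓ → no.
onboarding: end Tue 15:00 < Mon 03:00? ✗; end Tue 15:00 > Sat 13:00? ✗; end Tue 15:00 >= Mon 15:00? ✓ → no.
soundcheck: end Sun 05:00 < Mon 03:00? ✗; end Sun 05:00 > Sat 13:00? ✓; end Sun 05:00 >= Mon 15:00? ✓ → no.
triage: end Thu 07:00 < Mon 03:00? ✗; end Thu 07:00 > Sat 13:00? ✗; end Thu 07:00 >= Mon 15:00? ✓ → no.
Result: none.

none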